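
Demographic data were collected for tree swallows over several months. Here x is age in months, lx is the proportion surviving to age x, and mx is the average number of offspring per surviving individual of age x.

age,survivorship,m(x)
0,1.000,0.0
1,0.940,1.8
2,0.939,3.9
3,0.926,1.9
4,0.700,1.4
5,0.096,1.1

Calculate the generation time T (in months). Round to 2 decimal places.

lx·mx: 0, 1.692, 3.6621, 1.7594, 0.98, 0.1056 → R0 = 8.1991
x·lx·mx: 0, 1.692, 7.3242, 5.2782, 3.92, 0.528 → Σ = 18.7424
T = 18.7424 / 8.1991 = 2.285909… → 2.29

2.29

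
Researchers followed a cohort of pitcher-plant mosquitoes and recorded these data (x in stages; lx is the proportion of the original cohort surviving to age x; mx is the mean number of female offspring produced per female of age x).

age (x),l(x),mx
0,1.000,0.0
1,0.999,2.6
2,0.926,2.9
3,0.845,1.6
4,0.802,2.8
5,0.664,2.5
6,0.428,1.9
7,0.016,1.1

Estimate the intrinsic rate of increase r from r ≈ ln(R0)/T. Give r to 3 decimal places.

0.806

R0 = Σ lx·mx = 0 + 2.5974 + 2.6854 + 1.352 + 2.2456 + 1.66 + 0.8132 + 0.0176 = 11.3712
Σ x·lx·mx = 34.309; T = 34.309/11.3712 = 3.01718…
r ≈ ln(R0)/T = ln(11.3712)/3.01718… = 0.80575… → 0.806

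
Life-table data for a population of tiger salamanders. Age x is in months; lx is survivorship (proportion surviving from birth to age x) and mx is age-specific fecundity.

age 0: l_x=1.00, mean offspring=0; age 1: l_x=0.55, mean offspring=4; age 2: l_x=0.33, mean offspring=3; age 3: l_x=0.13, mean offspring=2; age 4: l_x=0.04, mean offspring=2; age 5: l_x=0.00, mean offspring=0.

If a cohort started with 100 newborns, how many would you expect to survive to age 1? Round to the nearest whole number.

55

Expected survivors = N0 · l_1 = 100 × 0.55 = 55 → 55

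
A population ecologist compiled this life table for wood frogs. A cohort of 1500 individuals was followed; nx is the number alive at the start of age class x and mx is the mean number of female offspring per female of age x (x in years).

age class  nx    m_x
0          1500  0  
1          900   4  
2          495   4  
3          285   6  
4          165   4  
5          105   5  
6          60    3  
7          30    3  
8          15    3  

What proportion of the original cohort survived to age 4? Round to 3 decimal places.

l_4 = n_4/n_0 = 165/1500 = 0.11 → 0.110

0.110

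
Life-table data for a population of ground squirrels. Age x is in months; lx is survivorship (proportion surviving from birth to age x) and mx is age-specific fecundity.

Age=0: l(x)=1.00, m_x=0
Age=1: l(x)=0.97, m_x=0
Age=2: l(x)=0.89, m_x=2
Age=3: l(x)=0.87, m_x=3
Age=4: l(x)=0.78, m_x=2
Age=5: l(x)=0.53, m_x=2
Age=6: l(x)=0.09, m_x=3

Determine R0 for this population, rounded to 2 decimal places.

lx·mx by age: 0, 0, 1.78, 2.61, 1.56, 1.06, 0.27
R0 = Σ lx·mx = 7.28 → 7.28

7.28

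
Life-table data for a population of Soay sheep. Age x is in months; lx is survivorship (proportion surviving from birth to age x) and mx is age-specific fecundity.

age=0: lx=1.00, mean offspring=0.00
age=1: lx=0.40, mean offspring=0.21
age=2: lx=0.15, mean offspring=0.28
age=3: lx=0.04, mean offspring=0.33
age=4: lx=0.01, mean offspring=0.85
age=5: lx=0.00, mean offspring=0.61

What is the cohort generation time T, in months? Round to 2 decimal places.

lx·mx: 0, 0.084, 0.042, 0.0132, 0.0085, 0 → R0 = 0.1477
x·lx·mx: 0, 0.084, 0.084, 0.0396, 0.034, 0 → Σ = 0.2416
T = 0.2416 / 0.1477 = 1.635748… → 1.64

1.64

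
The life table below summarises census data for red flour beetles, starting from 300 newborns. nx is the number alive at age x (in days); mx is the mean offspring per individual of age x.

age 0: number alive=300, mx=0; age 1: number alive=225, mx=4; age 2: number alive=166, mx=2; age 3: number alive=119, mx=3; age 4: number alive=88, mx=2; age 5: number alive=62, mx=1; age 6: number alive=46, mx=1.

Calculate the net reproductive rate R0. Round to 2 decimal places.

lx = nx/n0 = nx/300: 1, 0.75, 0.55333…, 0.39667…, 0.29333…, 0.20667…, 0.15333…
lx·mx by age: 0, 3, 1.106667…, 1.19…, 0.586667…, 0.206667…, 0.153333…
R0 = Σ lx·mx = 6.243333… → 6.24

6.24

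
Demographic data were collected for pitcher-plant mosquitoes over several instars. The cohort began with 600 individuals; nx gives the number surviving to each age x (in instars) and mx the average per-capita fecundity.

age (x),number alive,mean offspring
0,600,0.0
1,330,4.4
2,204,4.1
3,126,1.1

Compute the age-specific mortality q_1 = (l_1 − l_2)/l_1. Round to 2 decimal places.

lx = nx/n0 = nx/600: 1, 0.55, 0.34, 0.21
q_1 = (l_1 − l_2) / l_1 = (0.55 − 0.34) / 0.55
     = 0.21 / 0.55 = 0.381818… → 0.38

0.38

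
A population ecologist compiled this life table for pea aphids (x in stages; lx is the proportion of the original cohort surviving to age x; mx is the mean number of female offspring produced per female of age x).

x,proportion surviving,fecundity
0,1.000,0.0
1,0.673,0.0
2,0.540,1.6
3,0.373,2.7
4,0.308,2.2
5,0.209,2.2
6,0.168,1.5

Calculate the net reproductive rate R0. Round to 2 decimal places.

lx·mx by age: 0, 0, 0.864, 1.0071, 0.6776, 0.4598, 0.252
R0 = Σ lx·mx = 3.2605 → 3.26

3.26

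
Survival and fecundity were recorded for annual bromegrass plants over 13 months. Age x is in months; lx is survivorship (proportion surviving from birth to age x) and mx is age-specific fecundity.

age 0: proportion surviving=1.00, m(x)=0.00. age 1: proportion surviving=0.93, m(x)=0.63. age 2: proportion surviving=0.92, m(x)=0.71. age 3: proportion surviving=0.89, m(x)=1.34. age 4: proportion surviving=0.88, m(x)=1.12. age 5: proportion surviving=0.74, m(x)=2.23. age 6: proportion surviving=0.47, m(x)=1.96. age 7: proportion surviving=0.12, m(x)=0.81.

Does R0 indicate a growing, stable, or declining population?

R0 = Σ lx·mx = 0 + 0.5859 + 0.6532 + 1.1926 + 0.9856 + 1.6502 + 0.9212 + 0.0972 = 6.0859
R0 > 1, so the population is growing.

growing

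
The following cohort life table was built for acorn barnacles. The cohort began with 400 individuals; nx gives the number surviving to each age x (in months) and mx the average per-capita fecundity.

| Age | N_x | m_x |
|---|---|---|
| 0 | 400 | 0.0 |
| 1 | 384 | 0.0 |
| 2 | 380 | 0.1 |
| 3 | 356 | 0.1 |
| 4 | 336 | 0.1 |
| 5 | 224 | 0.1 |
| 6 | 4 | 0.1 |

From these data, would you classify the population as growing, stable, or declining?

lx = nx/n0 = nx/400: 1, 0.96, 0.95, 0.89, 0.84, 0.56, 0.01
R0 = Σ lx·mx = 0 + 0 + 0.095 + 0.089 + 0.084 + 0.056 + 0.001 = 0.325
R0 < 1, so the population is declining.

declining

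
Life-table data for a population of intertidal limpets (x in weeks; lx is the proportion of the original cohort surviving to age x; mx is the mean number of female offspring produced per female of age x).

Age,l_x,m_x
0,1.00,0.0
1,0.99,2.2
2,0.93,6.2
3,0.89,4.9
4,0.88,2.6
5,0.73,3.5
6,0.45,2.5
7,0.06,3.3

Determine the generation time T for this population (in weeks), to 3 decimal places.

3.078

lx·mx: 0, 2.178, 5.766, 4.361, 2.288, 2.555, 1.125, 0.198 → R0 = 18.471
x·lx·mx: 0, 2.178, 11.532, 13.083, 9.152, 12.775, 6.75, 1.386 → Σ = 56.856
T = 56.856 / 18.471 = 3.078122… → 3.078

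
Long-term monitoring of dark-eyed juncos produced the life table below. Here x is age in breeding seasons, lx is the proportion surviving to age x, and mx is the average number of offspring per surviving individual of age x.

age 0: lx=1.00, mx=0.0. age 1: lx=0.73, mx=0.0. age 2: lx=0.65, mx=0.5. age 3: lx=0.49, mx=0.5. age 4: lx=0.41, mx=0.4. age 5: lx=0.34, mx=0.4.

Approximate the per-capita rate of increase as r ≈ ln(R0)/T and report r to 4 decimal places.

-0.0445

R0 = Σ lx·mx = 0 + 0 + 0.325 + 0.245 + 0.164 + 0.136 = 0.87
Σ x·lx·mx = 2.721; T = 2.721/0.87 = 3.12759…
r ≈ ln(R0)/T = ln(0.87)/3.12759… = -0.044527… → -0.0445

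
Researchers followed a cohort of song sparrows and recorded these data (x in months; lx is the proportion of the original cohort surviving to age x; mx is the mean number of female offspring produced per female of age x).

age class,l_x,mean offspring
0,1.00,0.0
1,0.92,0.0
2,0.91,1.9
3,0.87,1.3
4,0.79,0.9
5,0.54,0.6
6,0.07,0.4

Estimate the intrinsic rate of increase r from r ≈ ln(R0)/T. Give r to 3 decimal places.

R0 = Σ lx·mx = 0 + 0 + 1.729 + 1.131 + 0.711 + 0.324 + 0.028 = 3.923
Σ x·lx·mx = 11.483; T = 11.483/3.923 = 2.9271…
r ≈ ln(R0)/T = ln(3.923)/2.9271… = 0.46697… → 0.467

0.467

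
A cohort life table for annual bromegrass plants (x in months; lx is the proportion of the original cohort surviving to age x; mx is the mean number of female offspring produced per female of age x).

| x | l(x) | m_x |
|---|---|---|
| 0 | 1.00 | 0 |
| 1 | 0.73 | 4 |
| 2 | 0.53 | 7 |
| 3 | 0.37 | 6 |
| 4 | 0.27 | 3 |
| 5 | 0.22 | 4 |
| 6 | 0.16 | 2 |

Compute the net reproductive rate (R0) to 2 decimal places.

lx·mx by age: 0, 2.92, 3.71, 2.22, 0.81, 0.88, 0.32
R0 = Σ lx·mx = 10.86 → 10.86

10.86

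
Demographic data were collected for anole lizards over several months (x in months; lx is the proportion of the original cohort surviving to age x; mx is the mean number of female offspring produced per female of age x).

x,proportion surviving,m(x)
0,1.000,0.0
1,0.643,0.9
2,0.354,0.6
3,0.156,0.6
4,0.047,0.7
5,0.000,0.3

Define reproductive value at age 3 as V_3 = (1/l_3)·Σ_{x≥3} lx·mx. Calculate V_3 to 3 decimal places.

0.811

lx·mx for x ≥ 3: 0.0936, 0.0329, 0 → sum = 0.1265
V_3 = 0.1265 / l_3 = 0.1265 / 0.156 = 0.810897… → 0.811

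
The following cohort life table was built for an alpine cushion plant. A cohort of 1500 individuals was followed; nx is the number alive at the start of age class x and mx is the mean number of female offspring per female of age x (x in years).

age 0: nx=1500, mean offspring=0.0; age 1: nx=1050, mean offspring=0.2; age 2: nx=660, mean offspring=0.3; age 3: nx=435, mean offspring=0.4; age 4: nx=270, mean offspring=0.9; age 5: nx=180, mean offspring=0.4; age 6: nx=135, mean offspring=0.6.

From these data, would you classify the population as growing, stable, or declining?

lx = nx/n0 = nx/1500: 1, 0.7, 0.44, 0.29, 0.18, 0.12, 0.09
R0 = Σ lx·mx = 0 + 0.14 + 0.132 + 0.116 + 0.162 + 0.048 + 0.054 = 0.652
R0 < 1, so the population is declining.

declining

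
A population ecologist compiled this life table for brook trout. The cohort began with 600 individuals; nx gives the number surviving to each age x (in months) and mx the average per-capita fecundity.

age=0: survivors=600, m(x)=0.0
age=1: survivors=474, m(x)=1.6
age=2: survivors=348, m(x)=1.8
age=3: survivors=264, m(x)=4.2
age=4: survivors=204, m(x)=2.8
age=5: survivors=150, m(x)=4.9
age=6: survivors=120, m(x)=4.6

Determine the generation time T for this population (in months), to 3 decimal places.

lx = nx/n0 = nx/600: 1, 0.79, 0.58, 0.44, 0.34, 0.25, 0.2
lx·mx: 0, 1.264, 1.044, 1.848, 0.952, 1.225, 0.92 → R0 = 7.253
x·lx·mx: 0, 1.264, 2.088, 5.544, 3.808, 6.125, 5.52 → Σ = 24.349
T = 24.349 / 7.253 = 3.357094… → 3.357

3.357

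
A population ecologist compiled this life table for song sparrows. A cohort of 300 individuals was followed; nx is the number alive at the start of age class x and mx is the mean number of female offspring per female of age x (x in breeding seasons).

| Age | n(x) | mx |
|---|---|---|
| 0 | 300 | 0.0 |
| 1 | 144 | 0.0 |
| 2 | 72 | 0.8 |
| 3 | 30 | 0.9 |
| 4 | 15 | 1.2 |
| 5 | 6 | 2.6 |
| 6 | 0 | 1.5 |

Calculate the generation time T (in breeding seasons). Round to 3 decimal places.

2.929

lx = nx/n0 = nx/300: 1, 0.48, 0.24, 0.1, 0.05, 0.02, 0
lx·mx: 0, 0, 0.192, 0.09, 0.06, 0.052, 0 → R0 = 0.394
x·lx·mx: 0, 0, 0.384, 0.27, 0.24, 0.26, 0 → Σ = 1.154
T = 1.154 / 0.394 = 2.928934… → 2.929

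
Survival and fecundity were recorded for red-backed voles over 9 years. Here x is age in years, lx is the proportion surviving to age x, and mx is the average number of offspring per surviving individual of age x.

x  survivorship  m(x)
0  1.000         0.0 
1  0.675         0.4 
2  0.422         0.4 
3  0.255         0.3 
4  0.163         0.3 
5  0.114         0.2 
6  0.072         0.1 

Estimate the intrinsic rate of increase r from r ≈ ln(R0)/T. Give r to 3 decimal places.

-0.260

R0 = Σ lx·mx = 0 + 0.27 + 0.1688 + 0.0765 + 0.0489 + 0.0228 + 0.0072 = 0.5942
Σ x·lx·mx = 1.1899; T = 1.1899/0.5942 = 2.00252…
r ≈ ln(R0)/T = ln(0.5942)/2.00252… = -0.25994… → -0.260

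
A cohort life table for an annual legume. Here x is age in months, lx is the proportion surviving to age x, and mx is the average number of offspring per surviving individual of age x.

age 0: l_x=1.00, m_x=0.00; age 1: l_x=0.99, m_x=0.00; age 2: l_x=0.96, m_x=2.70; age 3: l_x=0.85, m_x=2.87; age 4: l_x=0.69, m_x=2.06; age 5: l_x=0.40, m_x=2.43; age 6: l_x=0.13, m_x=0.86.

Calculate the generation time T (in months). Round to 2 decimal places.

3.15

lx·mx: 0, 0, 2.592, 2.4395, 1.4214, 0.972, 0.1118 → R0 = 7.5367
x·lx·mx: 0, 0, 5.184, 7.3185, 5.6856, 4.86, 0.6708 → Σ = 23.7189
T = 23.7189 / 7.5367 = 3.14712… → 3.15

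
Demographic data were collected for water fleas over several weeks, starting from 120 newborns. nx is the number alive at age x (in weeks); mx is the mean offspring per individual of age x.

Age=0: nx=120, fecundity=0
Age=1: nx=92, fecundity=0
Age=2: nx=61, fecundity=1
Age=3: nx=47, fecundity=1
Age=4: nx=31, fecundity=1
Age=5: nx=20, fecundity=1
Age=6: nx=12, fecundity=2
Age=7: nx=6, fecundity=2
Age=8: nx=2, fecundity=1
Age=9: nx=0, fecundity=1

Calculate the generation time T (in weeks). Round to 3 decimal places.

3.711

lx = nx/n0 = nx/120: 1, 0.76667…, 0.50833…, 0.39167…, 0.25833…, 0.16667…, 0.1, 0.05, 0.01667…, 0
lx·mx: 0, 0, 0.508333…, 0.391667…, 0.258333…, 0.166667…, 0.2, 0.1, 0.016667…, 0 → R0 = 1.641667…
x·lx·mx: 0, 0, 1.016667…, 1.175…, 1.033333…, 0.833333…, 1.2, 0.7, 0.133333…, 0 → Σ = 6.091667…
T = 6.091667… / 1.641667… = 3.71066… → 3.711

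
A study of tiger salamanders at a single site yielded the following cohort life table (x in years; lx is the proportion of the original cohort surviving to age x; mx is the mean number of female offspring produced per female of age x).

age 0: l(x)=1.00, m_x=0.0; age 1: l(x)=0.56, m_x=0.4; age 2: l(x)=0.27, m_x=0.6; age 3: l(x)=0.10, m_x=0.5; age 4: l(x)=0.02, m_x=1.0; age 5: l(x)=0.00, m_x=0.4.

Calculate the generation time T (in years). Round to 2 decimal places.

lx·mx: 0, 0.224, 0.162, 0.05, 0.02, 0 → R0 = 0.456
x·lx·mx: 0, 0.224, 0.324, 0.15, 0.08, 0 → Σ = 0.778
T = 0.778 / 0.456 = 1.70614… → 1.71

1.71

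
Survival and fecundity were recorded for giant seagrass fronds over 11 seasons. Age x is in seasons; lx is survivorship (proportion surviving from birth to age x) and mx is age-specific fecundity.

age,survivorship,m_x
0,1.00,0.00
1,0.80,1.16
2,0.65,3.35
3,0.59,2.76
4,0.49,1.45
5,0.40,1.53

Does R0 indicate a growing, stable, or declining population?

R0 = Σ lx·mx = 0 + 0.928 + 2.1775 + 1.6284 + 0.7105 + 0.612 = 6.0564
R0 > 1, so the population is growing.

growing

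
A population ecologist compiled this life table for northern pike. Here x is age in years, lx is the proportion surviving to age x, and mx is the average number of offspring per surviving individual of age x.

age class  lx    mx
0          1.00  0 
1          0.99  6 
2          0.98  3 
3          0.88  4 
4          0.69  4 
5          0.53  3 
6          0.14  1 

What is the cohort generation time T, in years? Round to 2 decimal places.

lx·mx: 0, 5.94, 2.94, 3.52, 2.76, 1.59, 0.14 → R0 = 16.89
x·lx·mx: 0, 5.94, 5.88, 10.56, 11.04, 7.95, 0.84 → Σ = 42.21
T = 42.21 / 16.89 = 2.499112… → 2.50

2.50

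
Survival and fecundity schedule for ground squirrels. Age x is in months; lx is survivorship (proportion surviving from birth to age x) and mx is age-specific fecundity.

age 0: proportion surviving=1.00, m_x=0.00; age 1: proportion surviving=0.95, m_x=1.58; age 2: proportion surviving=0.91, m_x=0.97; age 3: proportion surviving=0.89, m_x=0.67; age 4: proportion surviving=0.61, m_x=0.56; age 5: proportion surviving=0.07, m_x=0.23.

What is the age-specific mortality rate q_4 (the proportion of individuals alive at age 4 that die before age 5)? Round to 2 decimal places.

q_4 = (l_4 − l_5) / l_4 = (0.61 − 0.07) / 0.61
     = 0.54 / 0.61 = 0.885246… → 0.89

0.89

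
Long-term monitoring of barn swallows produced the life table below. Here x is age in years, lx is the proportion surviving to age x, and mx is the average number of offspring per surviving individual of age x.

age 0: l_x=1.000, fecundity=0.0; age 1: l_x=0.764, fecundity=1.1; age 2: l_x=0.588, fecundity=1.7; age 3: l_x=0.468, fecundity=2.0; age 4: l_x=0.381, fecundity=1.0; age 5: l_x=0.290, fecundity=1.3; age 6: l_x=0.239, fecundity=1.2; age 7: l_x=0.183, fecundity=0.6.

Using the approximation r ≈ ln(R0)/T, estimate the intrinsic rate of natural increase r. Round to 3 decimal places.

0.466

R0 = Σ lx·mx = 0 + 0.8404 + 0.9996 + 0.936 + 0.381 + 0.377 + 0.2868 + 0.1098 = 3.9306
Σ x·lx·mx = 11.546; T = 11.546/3.9306 = 2.93747…
r ≈ ln(R0)/T = ln(3.9306)/2.93747… = 0.46598… → 0.466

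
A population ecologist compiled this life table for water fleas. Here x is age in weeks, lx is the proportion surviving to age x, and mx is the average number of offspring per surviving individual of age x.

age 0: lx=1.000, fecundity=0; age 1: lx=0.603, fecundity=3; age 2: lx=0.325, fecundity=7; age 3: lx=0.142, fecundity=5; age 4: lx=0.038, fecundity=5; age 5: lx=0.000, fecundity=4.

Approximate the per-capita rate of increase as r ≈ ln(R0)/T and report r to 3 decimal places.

R0 = Σ lx·mx = 0 + 1.809 + 2.275 + 0.71 + 0.19 + 0 = 4.984
Σ x·lx·mx = 9.249; T = 9.249/4.984 = 1.85574…
r ≈ ln(R0)/T = ln(4.984)/1.85574… = 0.86555… → 0.866

0.866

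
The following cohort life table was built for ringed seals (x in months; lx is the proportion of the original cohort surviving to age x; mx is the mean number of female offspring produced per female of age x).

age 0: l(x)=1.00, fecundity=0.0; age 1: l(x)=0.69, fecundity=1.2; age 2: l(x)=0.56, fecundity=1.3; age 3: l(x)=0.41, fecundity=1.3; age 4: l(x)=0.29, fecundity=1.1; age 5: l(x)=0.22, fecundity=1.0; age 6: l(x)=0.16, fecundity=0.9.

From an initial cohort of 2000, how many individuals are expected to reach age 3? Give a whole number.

820

Expected survivors = N0 · l_3 = 2000 × 0.41 = 820 → 820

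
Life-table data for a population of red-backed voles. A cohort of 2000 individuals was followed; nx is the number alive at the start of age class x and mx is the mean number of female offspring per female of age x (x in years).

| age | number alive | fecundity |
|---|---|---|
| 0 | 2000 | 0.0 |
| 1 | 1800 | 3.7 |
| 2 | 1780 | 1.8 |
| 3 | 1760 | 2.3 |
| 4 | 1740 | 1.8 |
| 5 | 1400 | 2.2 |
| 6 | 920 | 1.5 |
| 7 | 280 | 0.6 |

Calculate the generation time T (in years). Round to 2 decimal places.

lx = nx/n0 = nx/2000: 1, 0.9, 0.89, 0.88, 0.87, 0.7, 0.46, 0.14
lx·mx: 0, 3.33, 1.602, 2.024, 1.566, 1.54, 0.69, 0.084 → R0 = 10.836
x·lx·mx: 0, 3.33, 3.204, 6.072, 6.264, 7.7, 4.14, 0.588 → Σ = 31.298
T = 31.298 / 10.836 = 2.888335… → 2.89

2.89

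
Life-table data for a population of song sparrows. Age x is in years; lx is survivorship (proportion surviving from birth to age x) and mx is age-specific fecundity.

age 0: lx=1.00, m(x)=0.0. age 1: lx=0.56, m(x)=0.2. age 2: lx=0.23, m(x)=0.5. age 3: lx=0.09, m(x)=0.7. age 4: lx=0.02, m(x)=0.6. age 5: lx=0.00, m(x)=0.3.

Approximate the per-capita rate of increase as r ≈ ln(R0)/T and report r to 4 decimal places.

R0 = Σ lx·mx = 0 + 0.112 + 0.115 + 0.063 + 0.012 + 0 = 0.302
Σ x·lx·mx = 0.579; T = 0.579/0.302 = 1.91722…
r ≈ ln(R0)/T = ln(0.302)/1.91722… = -0.624513… → -0.6245

-0.6245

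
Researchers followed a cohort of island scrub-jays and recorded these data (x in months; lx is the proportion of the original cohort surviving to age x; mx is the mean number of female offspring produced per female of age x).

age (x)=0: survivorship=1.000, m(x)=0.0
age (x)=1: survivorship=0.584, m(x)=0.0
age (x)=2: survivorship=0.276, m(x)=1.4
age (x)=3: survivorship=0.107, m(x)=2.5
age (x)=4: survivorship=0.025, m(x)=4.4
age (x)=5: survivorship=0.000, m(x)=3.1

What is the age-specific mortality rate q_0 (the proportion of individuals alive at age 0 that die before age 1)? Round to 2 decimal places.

q_0 = (l_0 − l_1) / l_0 = (1 − 0.584) / 1
     = 0.416 / 1 = 0.416 → 0.42

0.42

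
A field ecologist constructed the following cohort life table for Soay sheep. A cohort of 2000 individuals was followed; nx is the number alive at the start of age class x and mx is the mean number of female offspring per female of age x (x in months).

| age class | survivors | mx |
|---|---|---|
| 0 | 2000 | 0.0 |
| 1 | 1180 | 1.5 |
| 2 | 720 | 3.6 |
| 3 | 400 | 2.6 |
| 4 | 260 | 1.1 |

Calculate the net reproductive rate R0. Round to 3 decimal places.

2.844

lx = nx/n0 = nx/2000: 1, 0.59, 0.36, 0.2, 0.13
lx·mx by age: 0, 0.885, 1.296, 0.52, 0.143
R0 = Σ lx·mx = 2.844 → 2.844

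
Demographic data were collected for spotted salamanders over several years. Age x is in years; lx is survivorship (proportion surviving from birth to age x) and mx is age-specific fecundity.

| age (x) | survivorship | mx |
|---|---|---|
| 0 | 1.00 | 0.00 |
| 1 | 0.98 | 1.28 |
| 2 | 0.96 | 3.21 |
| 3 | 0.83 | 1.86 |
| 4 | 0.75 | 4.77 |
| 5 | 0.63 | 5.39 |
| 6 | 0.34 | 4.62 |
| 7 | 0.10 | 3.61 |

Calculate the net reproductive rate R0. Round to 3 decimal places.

14.785

lx·mx by age: 0, 1.2544, 3.0816, 1.5438, 3.5775, 3.3957, 1.5708, 0.361
R0 = Σ lx·mx = 14.7848 → 14.785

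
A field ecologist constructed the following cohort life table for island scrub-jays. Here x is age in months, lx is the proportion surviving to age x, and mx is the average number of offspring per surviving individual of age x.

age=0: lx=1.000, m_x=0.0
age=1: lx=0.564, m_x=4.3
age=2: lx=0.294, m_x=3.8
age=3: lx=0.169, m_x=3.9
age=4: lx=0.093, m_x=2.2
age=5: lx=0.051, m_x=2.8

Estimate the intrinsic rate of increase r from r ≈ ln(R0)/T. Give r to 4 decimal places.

R0 = Σ lx·mx = 0 + 2.4252 + 1.1172 + 0.6591 + 0.2046 + 0.1428 = 4.5489
Σ x·lx·mx = 8.1693; T = 8.1693/4.5489 = 1.79588…
r ≈ ln(R0)/T = ln(4.5489)/1.79588… = 0.843532… → 0.8435

0.8435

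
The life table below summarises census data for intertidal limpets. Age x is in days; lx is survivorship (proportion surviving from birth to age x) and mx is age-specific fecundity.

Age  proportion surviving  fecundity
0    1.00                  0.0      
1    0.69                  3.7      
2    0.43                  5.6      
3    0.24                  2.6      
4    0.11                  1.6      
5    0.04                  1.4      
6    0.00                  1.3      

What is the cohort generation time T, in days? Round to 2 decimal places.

1.76

lx·mx: 0, 2.553, 2.408, 0.624, 0.176, 0.056, 0 → R0 = 5.817
x·lx·mx: 0, 2.553, 4.816, 1.872, 0.704, 0.28, 0 → Σ = 10.225
T = 10.225 / 5.817 = 1.757779… → 1.76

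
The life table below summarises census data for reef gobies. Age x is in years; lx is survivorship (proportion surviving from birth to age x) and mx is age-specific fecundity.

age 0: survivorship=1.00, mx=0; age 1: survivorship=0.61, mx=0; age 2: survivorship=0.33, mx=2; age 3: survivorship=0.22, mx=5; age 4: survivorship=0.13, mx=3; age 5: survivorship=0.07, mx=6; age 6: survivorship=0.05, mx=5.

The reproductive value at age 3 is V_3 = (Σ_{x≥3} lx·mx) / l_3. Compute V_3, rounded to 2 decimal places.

lx·mx for x ≥ 3: 1.1, 0.39, 0.42, 0.25 → sum = 2.16
V_3 = 2.16 / l_3 = 2.16 / 0.22 = 9.818182… → 9.82

9.82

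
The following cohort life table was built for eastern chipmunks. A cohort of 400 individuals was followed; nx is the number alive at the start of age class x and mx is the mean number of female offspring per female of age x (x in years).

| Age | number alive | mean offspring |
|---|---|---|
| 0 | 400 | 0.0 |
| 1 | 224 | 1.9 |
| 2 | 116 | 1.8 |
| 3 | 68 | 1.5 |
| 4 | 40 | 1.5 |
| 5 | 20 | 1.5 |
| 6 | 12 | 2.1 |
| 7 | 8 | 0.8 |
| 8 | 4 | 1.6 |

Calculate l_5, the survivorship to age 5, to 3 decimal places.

0.050

l_5 = n_5/n_0 = 20/400 = 0.05 → 0.050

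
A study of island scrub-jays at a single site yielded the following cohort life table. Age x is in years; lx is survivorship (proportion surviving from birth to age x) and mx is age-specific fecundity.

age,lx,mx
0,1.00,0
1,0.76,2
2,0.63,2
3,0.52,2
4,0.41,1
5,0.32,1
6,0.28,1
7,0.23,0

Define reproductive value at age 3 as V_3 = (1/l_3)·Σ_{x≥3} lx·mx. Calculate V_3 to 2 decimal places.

3.94

lx·mx for x ≥ 3: 1.04, 0.41, 0.32, 0.28, 0 → sum = 2.05
V_3 = 2.05 / l_3 = 2.05 / 0.52 = 3.942308… → 3.94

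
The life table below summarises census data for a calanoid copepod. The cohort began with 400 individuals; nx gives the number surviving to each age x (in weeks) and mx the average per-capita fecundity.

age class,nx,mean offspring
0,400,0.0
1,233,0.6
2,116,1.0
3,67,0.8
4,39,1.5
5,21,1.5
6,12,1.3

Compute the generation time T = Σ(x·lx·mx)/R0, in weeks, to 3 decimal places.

lx = nx/n0 = nx/400: 1, 0.5825, 0.29, 0.1675, 0.0975, 0.0525, 0.03
lx·mx: 0, 0.3495, 0.29, 0.134, 0.14625, 0.07875, 0.039 → R0 = 1.0375
x·lx·mx: 0, 0.3495, 0.58, 0.402, 0.585, 0.39375, 0.234 → Σ = 2.54425
T = 2.54425 / 1.0375 = 2.452289… → 2.452

2.452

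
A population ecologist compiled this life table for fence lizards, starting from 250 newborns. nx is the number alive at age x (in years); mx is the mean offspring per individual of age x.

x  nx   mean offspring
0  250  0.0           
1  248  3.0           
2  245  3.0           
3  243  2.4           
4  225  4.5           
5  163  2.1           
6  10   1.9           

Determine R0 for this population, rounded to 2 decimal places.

13.74

lx = nx/n0 = nx/250: 1, 0.992, 0.98, 0.972, 0.9, 0.652, 0.04
lx·mx by age: 0, 2.976, 2.94, 2.3328, 4.05, 1.3692, 0.076
R0 = Σ lx·mx = 13.744 → 13.74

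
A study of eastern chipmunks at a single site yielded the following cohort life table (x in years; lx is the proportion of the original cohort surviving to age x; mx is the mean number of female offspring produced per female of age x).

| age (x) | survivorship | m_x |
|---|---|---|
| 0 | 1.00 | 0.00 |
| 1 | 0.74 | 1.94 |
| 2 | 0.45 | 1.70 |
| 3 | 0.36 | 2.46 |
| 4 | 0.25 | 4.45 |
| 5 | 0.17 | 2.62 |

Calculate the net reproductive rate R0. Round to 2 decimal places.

lx·mx by age: 0, 1.4356, 0.765, 0.8856, 1.1125, 0.4454
R0 = Σ lx·mx = 4.6441 → 4.64

4.64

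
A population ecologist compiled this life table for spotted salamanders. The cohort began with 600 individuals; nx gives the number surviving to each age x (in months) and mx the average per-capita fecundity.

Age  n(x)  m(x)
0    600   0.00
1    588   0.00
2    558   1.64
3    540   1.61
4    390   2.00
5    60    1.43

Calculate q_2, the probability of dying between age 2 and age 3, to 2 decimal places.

0.03

lx = nx/n0 = nx/600: 1, 0.98, 0.93, 0.9, 0.65, 0.1
q_2 = (l_2 − l_3) / l_2 = (0.93 − 0.9) / 0.93
     = 0.03 / 0.93 = 0.032258… → 0.03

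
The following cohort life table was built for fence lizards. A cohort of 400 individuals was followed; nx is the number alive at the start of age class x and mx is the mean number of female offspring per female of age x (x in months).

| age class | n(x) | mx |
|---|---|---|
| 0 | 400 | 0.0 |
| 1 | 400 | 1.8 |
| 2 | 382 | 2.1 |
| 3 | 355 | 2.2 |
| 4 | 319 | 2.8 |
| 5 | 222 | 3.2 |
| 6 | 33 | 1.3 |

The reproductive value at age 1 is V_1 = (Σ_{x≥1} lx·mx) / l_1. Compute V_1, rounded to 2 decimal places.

lx = nx/n0 = nx/400: 1, 1, 0.955, 0.8875, 0.7975, 0.555, 0.0825
lx·mx for x ≥ 1: 1.8, 2.0055, 1.9525, 2.233, 1.776, 0.10725 → sum = 9.87425
V_1 = 9.87425 / l_1 = 9.87425 / 1 = 9.87425 → 9.87

9.87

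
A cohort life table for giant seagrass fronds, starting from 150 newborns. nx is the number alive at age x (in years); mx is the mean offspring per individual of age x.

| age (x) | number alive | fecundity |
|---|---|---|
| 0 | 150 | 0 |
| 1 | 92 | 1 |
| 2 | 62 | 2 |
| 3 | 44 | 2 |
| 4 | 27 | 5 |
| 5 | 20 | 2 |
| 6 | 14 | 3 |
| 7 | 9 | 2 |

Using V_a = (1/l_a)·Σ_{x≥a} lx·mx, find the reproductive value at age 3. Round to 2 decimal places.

7.34

lx = nx/n0 = nx/150: 1, 0.61333…, 0.41333…, 0.29333…, 0.18, 0.13333…, 0.09333…, 0.06
lx·mx for x ≥ 3: 0.586667…, 0.9, 0.266667…, 0.28…, 0.12 → sum = 2.153333…
V_3 = 2.153333… / l_3 = 2.153333… / 0.293333… = 7.340909… → 7.34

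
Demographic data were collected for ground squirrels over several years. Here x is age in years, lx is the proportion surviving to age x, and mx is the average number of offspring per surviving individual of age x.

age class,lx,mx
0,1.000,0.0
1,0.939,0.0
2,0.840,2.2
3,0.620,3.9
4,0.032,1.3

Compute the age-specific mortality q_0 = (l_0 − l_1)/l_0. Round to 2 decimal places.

0.06

q_0 = (l_0 − l_1) / l_0 = (1 − 0.939) / 1
     = 0.061 / 1 = 0.061 → 0.06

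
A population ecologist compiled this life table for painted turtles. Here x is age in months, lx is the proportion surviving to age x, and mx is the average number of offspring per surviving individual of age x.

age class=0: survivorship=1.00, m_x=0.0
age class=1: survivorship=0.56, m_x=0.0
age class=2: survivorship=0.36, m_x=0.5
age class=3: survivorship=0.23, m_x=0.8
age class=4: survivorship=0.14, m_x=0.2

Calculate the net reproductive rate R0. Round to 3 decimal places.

0.392

lx·mx by age: 0, 0, 0.18, 0.184, 0.028
R0 = Σ lx·mx = 0.392 → 0.392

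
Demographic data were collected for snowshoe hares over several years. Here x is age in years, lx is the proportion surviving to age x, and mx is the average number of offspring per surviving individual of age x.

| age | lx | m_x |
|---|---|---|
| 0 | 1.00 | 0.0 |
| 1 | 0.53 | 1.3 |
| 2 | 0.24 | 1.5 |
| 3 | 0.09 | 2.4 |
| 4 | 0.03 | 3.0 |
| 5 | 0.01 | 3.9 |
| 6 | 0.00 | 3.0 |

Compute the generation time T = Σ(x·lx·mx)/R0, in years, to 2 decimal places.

lx·mx: 0, 0.689, 0.36, 0.216, 0.09, 0.039, 0 → R0 = 1.394
x·lx·mx: 0, 0.689, 0.72, 0.648, 0.36, 0.195, 0 → Σ = 2.612
T = 2.612 / 1.394 = 1.873745… → 1.87

1.87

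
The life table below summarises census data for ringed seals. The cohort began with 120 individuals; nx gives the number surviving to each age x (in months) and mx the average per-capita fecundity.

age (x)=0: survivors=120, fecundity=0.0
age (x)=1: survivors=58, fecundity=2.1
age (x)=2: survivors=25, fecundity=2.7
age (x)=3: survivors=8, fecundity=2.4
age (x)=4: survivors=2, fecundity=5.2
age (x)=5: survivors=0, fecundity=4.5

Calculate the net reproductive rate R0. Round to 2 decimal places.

lx = nx/n0 = nx/120: 1, 0.48333…, 0.20833…, 0.06667…, 0.01667…, 0
lx·mx by age: 0, 1.015…, 0.5625…, 0.16…, 0.086667…, 0
R0 = Σ lx·mx = 1.824167… → 1.82

1.82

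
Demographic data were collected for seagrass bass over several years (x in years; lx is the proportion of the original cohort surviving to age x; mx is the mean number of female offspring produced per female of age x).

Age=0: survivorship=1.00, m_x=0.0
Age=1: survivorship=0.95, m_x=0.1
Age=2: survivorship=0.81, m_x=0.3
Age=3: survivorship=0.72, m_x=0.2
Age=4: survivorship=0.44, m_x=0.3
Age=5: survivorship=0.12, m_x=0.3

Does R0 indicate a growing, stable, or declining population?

declining

R0 = Σ lx·mx = 0 + 0.095 + 0.243 + 0.144 + 0.132 + 0.036 = 0.65
R0 < 1, so the population is declining.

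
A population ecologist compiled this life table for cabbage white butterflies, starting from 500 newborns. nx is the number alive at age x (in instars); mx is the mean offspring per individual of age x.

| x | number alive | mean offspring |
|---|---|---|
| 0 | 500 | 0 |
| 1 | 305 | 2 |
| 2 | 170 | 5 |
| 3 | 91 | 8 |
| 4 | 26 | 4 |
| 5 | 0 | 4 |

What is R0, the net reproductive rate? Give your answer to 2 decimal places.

4.58

lx = nx/n0 = nx/500: 1, 0.61, 0.34, 0.182, 0.052, 0
lx·mx by age: 0, 1.22, 1.7, 1.456, 0.208, 0
R0 = Σ lx·mx = 4.584 → 4.58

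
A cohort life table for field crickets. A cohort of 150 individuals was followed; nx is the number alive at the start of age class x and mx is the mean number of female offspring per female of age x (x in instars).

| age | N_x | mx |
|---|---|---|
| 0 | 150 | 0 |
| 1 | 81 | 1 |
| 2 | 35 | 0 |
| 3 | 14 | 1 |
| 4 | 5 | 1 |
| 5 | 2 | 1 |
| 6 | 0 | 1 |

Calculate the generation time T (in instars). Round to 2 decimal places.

lx = nx/n0 = nx/150: 1, 0.54, 0.23333…, 0.09333…, 0.03333…, 0.01333…, 0
lx·mx: 0, 0.54, 0, 0.093333…, 0.033333…, 0.013333…, 0 → R0 = 0.68…
x·lx·mx: 0, 0.54, 0, 0.28…, 0.133333…, 0.066667…, 0 → Σ = 1.02…
T = 1.02… / 0.68… = 1.5… → 1.50

1.50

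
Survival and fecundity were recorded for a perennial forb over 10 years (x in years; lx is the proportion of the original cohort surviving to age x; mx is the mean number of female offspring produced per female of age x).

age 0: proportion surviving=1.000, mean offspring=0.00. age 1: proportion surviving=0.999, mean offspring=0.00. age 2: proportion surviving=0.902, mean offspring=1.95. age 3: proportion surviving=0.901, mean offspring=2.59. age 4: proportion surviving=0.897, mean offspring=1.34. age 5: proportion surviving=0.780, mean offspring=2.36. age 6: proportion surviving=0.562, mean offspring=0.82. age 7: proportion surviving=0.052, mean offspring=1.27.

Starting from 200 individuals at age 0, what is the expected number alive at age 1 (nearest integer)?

Expected survivors = N0 · l_1 = 200 × 0.999 = 199.8 → 200

200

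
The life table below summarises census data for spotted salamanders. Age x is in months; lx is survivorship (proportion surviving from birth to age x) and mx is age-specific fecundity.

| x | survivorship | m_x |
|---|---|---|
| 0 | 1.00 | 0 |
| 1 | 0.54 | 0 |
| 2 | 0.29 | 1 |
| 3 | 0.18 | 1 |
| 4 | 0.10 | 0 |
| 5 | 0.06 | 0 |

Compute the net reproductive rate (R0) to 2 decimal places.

0.47

lx·mx by age: 0, 0, 0.29, 0.18, 0, 0
R0 = Σ lx·mx = 0.47 → 0.47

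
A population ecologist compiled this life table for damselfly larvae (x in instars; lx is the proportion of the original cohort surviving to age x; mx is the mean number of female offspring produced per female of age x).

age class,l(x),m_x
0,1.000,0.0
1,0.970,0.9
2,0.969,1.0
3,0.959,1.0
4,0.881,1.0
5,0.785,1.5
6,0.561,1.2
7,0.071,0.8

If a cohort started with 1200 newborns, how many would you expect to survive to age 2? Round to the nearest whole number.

Expected survivors = N0 · l_2 = 1200 × 0.969 = 1162.8 → 1163

1163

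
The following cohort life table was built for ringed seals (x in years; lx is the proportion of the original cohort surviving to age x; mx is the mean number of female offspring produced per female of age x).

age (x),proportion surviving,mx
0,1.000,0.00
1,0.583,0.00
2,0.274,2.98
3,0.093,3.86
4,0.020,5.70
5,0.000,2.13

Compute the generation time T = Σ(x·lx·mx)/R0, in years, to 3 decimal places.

2.455

lx·mx: 0, 0, 0.81652, 0.35898, 0.114, 0 → R0 = 1.2895
x·lx·mx: 0, 0, 1.63304, 1.07694, 0.456, 0 → Σ = 3.16598
T = 3.16598 / 1.2895 = 2.4552… → 2.455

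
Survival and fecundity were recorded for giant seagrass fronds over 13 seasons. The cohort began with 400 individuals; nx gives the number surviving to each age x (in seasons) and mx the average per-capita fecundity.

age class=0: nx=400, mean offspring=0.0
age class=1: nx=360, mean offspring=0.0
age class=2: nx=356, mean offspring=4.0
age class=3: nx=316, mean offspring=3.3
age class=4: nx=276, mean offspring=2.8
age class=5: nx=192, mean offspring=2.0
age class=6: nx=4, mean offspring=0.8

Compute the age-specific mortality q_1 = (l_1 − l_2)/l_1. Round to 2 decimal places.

0.01

lx = nx/n0 = nx/400: 1, 0.9, 0.89, 0.79, 0.69, 0.48, 0.01
q_1 = (l_1 − l_2) / l_1 = (0.9 − 0.89) / 0.9
     = 0.01 / 0.9 = 0.011111… → 0.01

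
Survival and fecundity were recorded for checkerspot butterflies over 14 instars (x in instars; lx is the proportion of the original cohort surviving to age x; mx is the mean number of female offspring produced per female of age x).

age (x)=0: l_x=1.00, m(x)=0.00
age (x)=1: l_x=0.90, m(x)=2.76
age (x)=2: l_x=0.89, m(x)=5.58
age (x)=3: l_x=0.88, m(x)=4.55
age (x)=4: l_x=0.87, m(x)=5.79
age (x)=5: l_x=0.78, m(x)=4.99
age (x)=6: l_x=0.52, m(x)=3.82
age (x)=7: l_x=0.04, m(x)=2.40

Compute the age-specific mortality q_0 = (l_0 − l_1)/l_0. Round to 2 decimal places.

0.10

q_0 = (l_0 − l_1) / l_0 = (1 − 0.9) / 1
     = 0.1 / 1 = 0.1 → 0.10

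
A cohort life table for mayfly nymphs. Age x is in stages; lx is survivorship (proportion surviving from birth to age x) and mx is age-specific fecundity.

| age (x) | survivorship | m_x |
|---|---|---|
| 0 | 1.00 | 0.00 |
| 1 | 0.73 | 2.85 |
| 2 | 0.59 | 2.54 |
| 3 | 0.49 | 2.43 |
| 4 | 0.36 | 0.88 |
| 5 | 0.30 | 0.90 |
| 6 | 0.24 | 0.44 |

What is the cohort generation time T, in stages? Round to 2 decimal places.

lx·mx: 0, 2.0805, 1.4986, 1.1907, 0.3168, 0.27, 0.1056 → R0 = 5.4622
x·lx·mx: 0, 2.0805, 2.9972, 3.5721, 1.2672, 1.35, 0.6336 → Σ = 11.9006
T = 11.9006 / 5.4622 = 2.178719… → 2.18

2.18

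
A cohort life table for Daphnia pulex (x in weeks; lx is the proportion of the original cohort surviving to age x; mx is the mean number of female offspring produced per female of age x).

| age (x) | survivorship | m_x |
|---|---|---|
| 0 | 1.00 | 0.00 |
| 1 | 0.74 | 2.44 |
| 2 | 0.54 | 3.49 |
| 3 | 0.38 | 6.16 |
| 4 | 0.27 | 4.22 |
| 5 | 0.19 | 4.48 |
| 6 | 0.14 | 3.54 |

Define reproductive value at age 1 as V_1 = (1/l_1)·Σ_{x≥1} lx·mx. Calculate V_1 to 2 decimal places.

11.51

lx·mx for x ≥ 1: 1.8056, 1.8846, 2.3408, 1.1394, 0.8512, 0.4956 → sum = 8.5172
V_1 = 8.5172 / l_1 = 8.5172 / 0.74 = 11.50973… → 11.51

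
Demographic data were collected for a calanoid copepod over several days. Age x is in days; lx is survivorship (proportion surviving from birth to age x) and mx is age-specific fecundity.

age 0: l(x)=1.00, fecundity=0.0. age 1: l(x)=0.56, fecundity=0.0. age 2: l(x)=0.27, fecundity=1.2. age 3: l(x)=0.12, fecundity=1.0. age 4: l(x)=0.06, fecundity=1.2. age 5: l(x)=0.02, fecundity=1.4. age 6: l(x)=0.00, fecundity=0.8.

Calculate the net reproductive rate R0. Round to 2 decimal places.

lx·mx by age: 0, 0, 0.324, 0.12, 0.072, 0.028, 0
R0 = Σ lx·mx = 0.544 → 0.54

0.54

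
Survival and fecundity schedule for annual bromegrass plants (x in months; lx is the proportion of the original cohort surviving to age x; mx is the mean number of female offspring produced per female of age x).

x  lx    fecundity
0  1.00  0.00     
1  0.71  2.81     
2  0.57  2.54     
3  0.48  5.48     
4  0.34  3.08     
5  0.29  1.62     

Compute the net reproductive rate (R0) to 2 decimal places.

lx·mx by age: 0, 1.9951, 1.4478, 2.6304, 1.0472, 0.4698
R0 = Σ lx·mx = 7.5903 → 7.59

7.59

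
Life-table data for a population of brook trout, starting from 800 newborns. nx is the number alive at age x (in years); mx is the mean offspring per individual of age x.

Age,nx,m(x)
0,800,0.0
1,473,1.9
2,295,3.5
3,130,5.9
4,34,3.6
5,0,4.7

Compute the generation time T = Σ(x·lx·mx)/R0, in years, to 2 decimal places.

lx = nx/n0 = nx/800: 1, 0.59125, 0.36875, 0.1625, 0.0425, 0
lx·mx: 0, 1.123375, 1.290625, 0.95875, 0.153, 0 → R0 = 3.52575
x·lx·mx: 0, 1.123375, 2.58125, 2.87625, 0.612, 0 → Σ = 7.192875
T = 7.192875 / 3.52575 = 2.040098… → 2.04

2.04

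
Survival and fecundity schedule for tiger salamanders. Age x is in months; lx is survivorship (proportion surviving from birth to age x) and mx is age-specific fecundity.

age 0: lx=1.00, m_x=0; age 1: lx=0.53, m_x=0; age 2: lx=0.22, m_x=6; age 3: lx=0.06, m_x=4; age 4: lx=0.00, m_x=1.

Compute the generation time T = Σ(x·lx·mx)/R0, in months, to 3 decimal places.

2.154

lx·mx: 0, 0, 1.32, 0.24, 0 → R0 = 1.56
x·lx·mx: 0, 0, 2.64, 0.72, 0 → Σ = 3.36
T = 3.36 / 1.56 = 2.153846… → 2.154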